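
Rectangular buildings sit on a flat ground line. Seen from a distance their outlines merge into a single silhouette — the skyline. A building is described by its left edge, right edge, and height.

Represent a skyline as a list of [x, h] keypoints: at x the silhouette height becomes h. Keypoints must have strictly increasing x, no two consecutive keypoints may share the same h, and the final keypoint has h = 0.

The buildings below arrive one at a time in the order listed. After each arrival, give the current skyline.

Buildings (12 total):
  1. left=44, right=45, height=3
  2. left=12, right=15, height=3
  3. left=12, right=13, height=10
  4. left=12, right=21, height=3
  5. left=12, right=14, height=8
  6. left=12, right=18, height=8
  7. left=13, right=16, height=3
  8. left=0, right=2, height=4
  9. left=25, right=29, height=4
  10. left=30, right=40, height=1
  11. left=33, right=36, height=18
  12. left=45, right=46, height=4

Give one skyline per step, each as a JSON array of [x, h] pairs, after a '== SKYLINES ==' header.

== SKYLINES ==
[[44,3],[45,0]]
[[12,3],[15,0],[44,3],[45,0]]
[[12,10],[13,3],[15,0],[44,3],[45,0]]
[[12,10],[13,3],[21,0],[44,3],[45,0]]
[[12,10],[13,8],[14,3],[21,0],[44,3],[45,0]]
[[12,10],[13,8],[18,3],[21,0],[44,3],[45,0]]
[[12,10],[13,8],[18,3],[21,0],[44,3],[45,0]]
[[0,4],[2,0],[12,10],[13,8],[18,3],[21,0],[44,3],[45,0]]
[[0,4],[2,0],[12,10],[13,8],[18,3],[21,0],[25,4],[29,0],[44,3],[45,0]]
[[0,4],[2,0],[12,10],[13,8],[18,3],[21,0],[25,4],[29,0],[30,1],[40,0],[44,3],[45,0]]
[[0,4],[2,0],[12,10],[13,8],[18,3],[21,0],[25,4],[29,0],[30,1],[33,18],[36,1],[40,0],[44,3],[45,0]]
[[0,4],[2,0],[12,10],[13,8],[18,3],[21,0],[25,4],[29,0],[30,1],[33,18],[36,1],[40,0],[44,3],[45,4],[46,0]]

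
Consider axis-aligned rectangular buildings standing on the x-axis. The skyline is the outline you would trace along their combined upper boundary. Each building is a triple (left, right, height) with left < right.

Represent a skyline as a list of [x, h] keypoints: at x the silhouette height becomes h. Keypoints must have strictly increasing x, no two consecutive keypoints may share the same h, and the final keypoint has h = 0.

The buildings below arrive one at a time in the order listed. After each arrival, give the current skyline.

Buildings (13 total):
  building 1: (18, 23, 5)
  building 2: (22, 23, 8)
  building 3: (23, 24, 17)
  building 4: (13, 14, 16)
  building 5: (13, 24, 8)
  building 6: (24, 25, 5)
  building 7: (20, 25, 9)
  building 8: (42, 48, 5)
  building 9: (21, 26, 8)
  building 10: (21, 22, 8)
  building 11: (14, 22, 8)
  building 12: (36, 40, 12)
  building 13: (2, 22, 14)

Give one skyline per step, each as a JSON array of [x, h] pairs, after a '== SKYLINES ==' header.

== SKYLINES ==
[[18,5],[23,0]]
[[18,5],[22,8],[23,0]]
[[18,5],[22,8],[23,17],[24,0]]
[[13,16],[14,0],[18,5],[22,8],[23,17],[24,0]]
[[13,16],[14,8],[23,17],[24,0]]
[[13,16],[14,8],[23,17],[24,5],[25,0]]
[[13,16],[14,8],[20,9],[23,17],[24,9],[25,0]]
[[13,16],[14,8],[20,9],[23,17],[24,9],[25,0],[42,5],[48,0]]
[[13,16],[14,8],[20,9],[23,17],[24,9],[25,8],[26,0],[42,5],[48,0]]
[[13,16],[14,8],[20,9],[23,17],[24,9],[25,8],[26,0],[42,5],[48,0]]
[[13,16],[14,8],[20,9],[23,17],[24,9],[25,8],[26,0],[42,5],[48,0]]
[[13,16],[14,8],[20,9],[23,17],[24,9],[25,8],[26,0],[36,12],[40,0],[42,5],[48,0]]
[[2,14],[13,16],[14,14],[22,9],[23,17],[24,9],[25,8],[26,0],[36,12],[40,0],[42,5],[48,0]]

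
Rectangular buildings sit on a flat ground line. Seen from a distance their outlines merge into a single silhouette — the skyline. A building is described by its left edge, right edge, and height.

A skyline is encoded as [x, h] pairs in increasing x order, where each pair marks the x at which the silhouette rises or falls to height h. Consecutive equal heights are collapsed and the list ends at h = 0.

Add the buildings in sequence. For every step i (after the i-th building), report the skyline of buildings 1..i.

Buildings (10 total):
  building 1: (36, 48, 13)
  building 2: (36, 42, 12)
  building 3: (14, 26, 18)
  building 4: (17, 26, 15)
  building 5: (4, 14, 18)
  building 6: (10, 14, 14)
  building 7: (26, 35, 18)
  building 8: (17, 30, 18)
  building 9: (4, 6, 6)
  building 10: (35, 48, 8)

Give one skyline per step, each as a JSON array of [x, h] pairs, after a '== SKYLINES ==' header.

== SKYLINES ==
[[36,13],[48,0]]
[[36,13],[48,0]]
[[14,18],[26,0],[36,13],[48,0]]
[[14,18],[26,0],[36,13],[48,0]]
[[4,18],[26,0],[36,13],[48,0]]
[[4,18],[26,0],[36,13],[48,0]]
[[4,18],[35,0],[36,13],[48,0]]
[[4,18],[35,0],[36,13],[48,0]]
[[4,18],[35,0],[36,13],[48,0]]
[[4,18],[35,8],[36,13],[48,0]]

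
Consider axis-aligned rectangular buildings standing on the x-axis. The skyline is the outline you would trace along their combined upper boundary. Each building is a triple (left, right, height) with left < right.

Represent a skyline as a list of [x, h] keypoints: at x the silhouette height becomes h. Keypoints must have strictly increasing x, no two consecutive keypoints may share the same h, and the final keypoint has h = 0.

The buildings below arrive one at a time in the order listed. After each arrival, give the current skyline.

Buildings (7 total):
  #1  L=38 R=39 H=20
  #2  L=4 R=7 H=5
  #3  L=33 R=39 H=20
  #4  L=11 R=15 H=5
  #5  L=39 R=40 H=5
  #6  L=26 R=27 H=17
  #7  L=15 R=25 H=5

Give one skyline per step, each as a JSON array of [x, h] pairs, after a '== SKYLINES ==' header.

== SKYLINES ==
[[38,20],[39,0]]
[[4,5],[7,0],[38,20],[39,0]]
[[4,5],[7,0],[33,20],[39,0]]
[[4,5],[7,0],[11,5],[15,0],[33,20],[39,0]]
[[4,5],[7,0],[11,5],[15,0],[33,20],[39,5],[40,0]]
[[4,5],[7,0],[11,5],[15,0],[26,17],[27,0],[33,20],[39,5],[40,0]]
[[4,5],[7,0],[11,5],[25,0],[26,17],[27,0],[33,20],[39,5],[40,0]]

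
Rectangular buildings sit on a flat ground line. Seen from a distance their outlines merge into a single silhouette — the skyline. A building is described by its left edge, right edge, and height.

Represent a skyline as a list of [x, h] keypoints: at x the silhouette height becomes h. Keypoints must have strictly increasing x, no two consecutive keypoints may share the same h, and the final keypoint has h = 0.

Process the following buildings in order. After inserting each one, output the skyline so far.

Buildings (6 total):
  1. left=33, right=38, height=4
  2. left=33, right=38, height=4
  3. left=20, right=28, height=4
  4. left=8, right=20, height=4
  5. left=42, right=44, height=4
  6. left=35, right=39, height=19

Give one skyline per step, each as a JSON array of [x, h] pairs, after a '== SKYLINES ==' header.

== SKYLINES ==
[[33,4],[38,0]]
[[33,4],[38,0]]
[[20,4],[28,0],[33,4],[38,0]]
[[8,4],[28,0],[33,4],[38,0]]
[[8,4],[28,0],[33,4],[38,0],[42,4],[44,0]]
[[8,4],[28,0],[33,4],[35,19],[39,0],[42,4],[44,0]]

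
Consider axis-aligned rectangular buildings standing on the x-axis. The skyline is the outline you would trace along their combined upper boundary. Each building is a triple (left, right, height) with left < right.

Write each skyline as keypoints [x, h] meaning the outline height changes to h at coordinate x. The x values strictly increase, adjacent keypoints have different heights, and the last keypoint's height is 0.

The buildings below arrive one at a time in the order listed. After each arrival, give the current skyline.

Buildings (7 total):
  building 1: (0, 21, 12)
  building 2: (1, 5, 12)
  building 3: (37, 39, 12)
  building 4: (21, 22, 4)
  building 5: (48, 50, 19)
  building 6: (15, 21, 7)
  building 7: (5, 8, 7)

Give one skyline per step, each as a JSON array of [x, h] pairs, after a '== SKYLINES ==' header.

== SKYLINES ==
[[0,12],[21,0]]
[[0,12],[21,0]]
[[0,12],[21,0],[37,12],[39,0]]
[[0,12],[21,4],[22,0],[37,12],[39,0]]
[[0,12],[21,4],[22,0],[37,12],[39,0],[48,19],[50,0]]
[[0,12],[21,4],[22,0],[37,12],[39,0],[48,19],[50,0]]
[[0,12],[21,4],[22,0],[37,12],[39,0],[48,19],[50,0]]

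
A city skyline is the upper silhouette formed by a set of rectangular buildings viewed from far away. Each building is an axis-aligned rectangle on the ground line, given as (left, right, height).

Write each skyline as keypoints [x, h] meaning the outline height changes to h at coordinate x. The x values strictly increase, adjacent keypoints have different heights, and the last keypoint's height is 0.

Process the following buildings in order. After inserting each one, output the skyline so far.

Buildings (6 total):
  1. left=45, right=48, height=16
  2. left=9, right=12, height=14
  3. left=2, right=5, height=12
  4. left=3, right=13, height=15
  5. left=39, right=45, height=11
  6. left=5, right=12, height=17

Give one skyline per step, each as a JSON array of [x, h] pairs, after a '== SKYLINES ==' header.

== SKYLINES ==
[[45,16],[48,0]]
[[9,14],[12,0],[45,16],[48,0]]
[[2,12],[5,0],[9,14],[12,0],[45,16],[48,0]]
[[2,12],[3,15],[13,0],[45,16],[48,0]]
[[2,12],[3,15],[13,0],[39,11],[45,16],[48,0]]
[[2,12],[3,15],[5,17],[12,15],[13,0],[39,11],[45,16],[48,0]]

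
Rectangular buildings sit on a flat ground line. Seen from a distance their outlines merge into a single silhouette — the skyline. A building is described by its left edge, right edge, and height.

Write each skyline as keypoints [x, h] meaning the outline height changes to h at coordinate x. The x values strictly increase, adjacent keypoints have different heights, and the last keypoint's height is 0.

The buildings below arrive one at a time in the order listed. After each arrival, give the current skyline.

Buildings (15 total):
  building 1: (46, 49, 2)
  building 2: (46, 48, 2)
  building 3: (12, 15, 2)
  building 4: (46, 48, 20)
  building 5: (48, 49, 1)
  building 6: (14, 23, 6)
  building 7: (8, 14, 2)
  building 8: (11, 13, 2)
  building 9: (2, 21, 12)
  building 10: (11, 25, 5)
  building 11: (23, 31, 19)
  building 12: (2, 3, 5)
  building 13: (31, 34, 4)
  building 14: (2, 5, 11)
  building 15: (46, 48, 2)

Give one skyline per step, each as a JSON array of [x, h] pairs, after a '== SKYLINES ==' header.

== SKYLINES ==
[[46,2],[49,0]]
[[46,2],[49,0]]
[[12,2],[15,0],[46,2],[49,0]]
[[12,2],[15,0],[46,20],[48,2],[49,0]]
[[12,2],[15,0],[46,20],[48,2],[49,0]]
[[12,2],[14,6],[23,0],[46,20],[48,2],[49,0]]
[[8,2],[14,6],[23,0],[46,20],[48,2],[49,0]]
[[8,2],[14,6],[23,0],[46,20],[48,2],[49,0]]
[[2,12],[21,6],[23,0],[46,20],[48,2],[49,0]]
[[2,12],[21,6],[23,5],[25,0],[46,20],[48,2],[49,0]]
[[2,12],[21,6],[23,19],[31,0],[46,20],[48,2],[49,0]]
[[2,12],[21,6],[23,19],[31,0],[46,20],[48,2],[49,0]]
[[2,12],[21,6],[23,19],[31,4],[34,0],[46,20],[48,2],[49,0]]
[[2,12],[21,6],[23,19],[31,4],[34,0],[46,20],[48,2],[49,0]]
[[2,12],[21,6],[23,19],[31,4],[34,0],[46,20],[48,2],[49,0]]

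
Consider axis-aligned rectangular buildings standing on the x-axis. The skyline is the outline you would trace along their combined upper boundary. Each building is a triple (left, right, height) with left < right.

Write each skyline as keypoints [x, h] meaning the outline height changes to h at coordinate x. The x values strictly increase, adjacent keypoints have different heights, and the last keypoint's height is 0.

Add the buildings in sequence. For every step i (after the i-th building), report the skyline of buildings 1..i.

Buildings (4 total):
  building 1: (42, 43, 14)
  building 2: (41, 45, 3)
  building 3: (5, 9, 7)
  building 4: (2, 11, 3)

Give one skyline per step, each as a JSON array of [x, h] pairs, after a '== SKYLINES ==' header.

== SKYLINES ==
[[42,14],[43,0]]
[[41,3],[42,14],[43,3],[45,0]]
[[5,7],[9,0],[41,3],[42,14],[43,3],[45,0]]
[[2,3],[5,7],[9,3],[11,0],[41,3],[42,14],[43,3],[45,0]]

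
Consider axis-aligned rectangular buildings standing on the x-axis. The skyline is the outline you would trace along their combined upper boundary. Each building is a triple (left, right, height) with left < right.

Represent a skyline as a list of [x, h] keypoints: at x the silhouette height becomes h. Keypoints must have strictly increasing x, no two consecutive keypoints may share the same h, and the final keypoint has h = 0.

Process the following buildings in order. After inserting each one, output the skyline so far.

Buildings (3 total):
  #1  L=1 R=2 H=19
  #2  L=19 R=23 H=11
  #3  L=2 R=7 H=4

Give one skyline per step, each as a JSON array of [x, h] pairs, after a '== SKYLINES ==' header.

== SKYLINES ==
[[1,19],[2,0]]
[[1,19],[2,0],[19,11],[23,0]]
[[1,19],[2,4],[7,0],[19,11],[23,0]]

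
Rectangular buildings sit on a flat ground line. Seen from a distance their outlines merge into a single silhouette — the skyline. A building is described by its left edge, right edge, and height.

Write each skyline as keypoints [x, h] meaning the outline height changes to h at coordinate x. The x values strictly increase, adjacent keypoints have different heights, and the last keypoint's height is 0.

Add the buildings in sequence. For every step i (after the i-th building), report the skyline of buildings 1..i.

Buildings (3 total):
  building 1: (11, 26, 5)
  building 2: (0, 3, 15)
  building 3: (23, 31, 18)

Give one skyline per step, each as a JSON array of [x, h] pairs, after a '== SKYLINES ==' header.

== SKYLINES ==
[[11,5],[26,0]]
[[0,15],[3,0],[11,5],[26,0]]
[[0,15],[3,0],[11,5],[23,18],[31,0]]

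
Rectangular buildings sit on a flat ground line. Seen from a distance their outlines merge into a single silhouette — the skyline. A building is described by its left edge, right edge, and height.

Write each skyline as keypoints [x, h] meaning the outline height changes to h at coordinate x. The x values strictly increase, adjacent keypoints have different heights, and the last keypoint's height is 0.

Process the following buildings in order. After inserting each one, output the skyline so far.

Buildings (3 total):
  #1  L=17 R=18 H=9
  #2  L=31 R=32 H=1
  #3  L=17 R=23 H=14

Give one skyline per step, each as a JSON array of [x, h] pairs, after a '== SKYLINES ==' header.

== SKYLINES ==
[[17,9],[18,0]]
[[17,9],[18,0],[31,1],[32,0]]
[[17,14],[23,0],[31,1],[32,0]]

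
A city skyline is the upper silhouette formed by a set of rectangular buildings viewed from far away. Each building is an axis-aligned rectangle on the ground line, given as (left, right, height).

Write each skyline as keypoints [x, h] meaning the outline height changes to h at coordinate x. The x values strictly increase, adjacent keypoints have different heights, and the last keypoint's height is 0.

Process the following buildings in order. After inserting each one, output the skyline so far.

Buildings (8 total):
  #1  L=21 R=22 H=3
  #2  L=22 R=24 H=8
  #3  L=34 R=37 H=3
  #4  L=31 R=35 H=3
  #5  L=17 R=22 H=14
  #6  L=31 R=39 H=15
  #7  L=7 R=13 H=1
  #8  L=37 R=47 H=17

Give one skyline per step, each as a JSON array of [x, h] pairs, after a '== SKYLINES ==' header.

== SKYLINES ==
[[21,3],[22,0]]
[[21,3],[22,8],[24,0]]
[[21,3],[22,8],[24,0],[34,3],[37,0]]
[[21,3],[22,8],[24,0],[31,3],[37,0]]
[[17,14],[22,8],[24,0],[31,3],[37,0]]
[[17,14],[22,8],[24,0],[31,15],[39,0]]
[[7,1],[13,0],[17,14],[22,8],[24,0],[31,15],[39,0]]
[[7,1],[13,0],[17,14],[22,8],[24,0],[31,15],[37,17],[47,0]]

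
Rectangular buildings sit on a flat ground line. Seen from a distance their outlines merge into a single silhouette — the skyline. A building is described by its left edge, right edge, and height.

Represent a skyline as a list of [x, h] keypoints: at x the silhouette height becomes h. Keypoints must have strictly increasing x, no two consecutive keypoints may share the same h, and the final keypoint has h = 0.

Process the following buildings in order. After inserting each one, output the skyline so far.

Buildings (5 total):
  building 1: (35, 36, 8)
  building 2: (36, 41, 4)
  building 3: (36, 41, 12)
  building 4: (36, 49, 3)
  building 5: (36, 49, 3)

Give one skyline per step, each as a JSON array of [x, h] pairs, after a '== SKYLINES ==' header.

== SKYLINES ==
[[35,8],[36,0]]
[[35,8],[36,4],[41,0]]
[[35,8],[36,12],[41,0]]
[[35,8],[36,12],[41,3],[49,0]]
[[35,8],[36,12],[41,3],[49,0]]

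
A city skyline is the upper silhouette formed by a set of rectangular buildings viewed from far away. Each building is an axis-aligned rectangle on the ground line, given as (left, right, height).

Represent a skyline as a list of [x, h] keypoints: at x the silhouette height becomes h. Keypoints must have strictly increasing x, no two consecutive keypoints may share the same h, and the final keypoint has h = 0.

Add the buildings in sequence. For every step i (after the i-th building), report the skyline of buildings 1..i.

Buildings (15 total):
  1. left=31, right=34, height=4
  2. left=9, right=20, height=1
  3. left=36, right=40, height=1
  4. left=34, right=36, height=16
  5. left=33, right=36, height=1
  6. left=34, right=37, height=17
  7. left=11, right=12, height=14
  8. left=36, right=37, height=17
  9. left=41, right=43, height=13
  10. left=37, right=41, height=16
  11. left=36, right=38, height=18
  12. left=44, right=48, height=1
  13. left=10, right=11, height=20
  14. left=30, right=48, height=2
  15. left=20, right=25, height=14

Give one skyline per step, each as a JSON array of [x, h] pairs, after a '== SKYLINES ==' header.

== SKYLINES ==
[[31,4],[34,0]]
[[9,1],[20,0],[31,4],[34,0]]
[[9,1],[20,0],[31,4],[34,0],[36,1],[40,0]]
[[9,1],[20,0],[31,4],[34,16],[36,1],[40,0]]
[[9,1],[20,0],[31,4],[34,16],[36,1],[40,0]]
[[9,1],[20,0],[31,4],[34,17],[37,1],[40,0]]
[[9,1],[11,14],[12,1],[20,0],[31,4],[34,17],[37,1],[40,0]]
[[9,1],[11,14],[12,1],[20,0],[31,4],[34,17],[37,1],[40,0]]
[[9,1],[11,14],[12,1],[20,0],[31,4],[34,17],[37,1],[40,0],[41,13],[43,0]]
[[9,1],[11,14],[12,1],[20,0],[31,4],[34,17],[37,16],[41,13],[43,0]]
[[9,1],[11,14],[12,1],[20,0],[31,4],[34,17],[36,18],[38,16],[41,13],[43,0]]
[[9,1],[11,14],[12,1],[20,0],[31,4],[34,17],[36,18],[38,16],[41,13],[43,0],[44,1],[48,0]]
[[9,1],[10,20],[11,14],[12,1],[20,0],[31,4],[34,17],[36,18],[38,16],[41,13],[43,0],[44,1],[48,0]]
[[9,1],[10,20],[11,14],[12,1],[20,0],[30,2],[31,4],[34,17],[36,18],[38,16],[41,13],[43,2],[48,0]]
[[9,1],[10,20],[11,14],[12,1],[20,14],[25,0],[30,2],[31,4],[34,17],[36,18],[38,16],[41,13],[43,2],[48,0]]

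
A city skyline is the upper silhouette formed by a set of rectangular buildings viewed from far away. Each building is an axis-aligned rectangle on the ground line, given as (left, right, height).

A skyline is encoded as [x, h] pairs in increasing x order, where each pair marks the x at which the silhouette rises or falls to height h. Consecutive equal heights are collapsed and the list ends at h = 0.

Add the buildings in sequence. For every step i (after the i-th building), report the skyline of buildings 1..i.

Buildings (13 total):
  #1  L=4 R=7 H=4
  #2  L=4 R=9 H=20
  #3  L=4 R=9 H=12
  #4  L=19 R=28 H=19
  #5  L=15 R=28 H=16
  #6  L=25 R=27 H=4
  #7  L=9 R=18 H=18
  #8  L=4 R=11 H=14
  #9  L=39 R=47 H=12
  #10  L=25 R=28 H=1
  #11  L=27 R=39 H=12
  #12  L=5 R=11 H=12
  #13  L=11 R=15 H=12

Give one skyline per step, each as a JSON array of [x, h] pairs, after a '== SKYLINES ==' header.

== SKYLINES ==
[[4,4],[7,0]]
[[4,20],[9,0]]
[[4,20],[9,0]]
[[4,20],[9,0],[19,19],[28,0]]
[[4,20],[9,0],[15,16],[19,19],[28,0]]
[[4,20],[9,0],[15,16],[19,19],[28,0]]
[[4,20],[9,18],[18,16],[19,19],[28,0]]
[[4,20],[9,18],[18,16],[19,19],[28,0]]
[[4,20],[9,18],[18,16],[19,19],[28,0],[39,12],[47,0]]
[[4,20],[9,18],[18,16],[19,19],[28,0],[39,12],[47,0]]
[[4,20],[9,18],[18,16],[19,19],[28,12],[47,0]]
[[4,20],[9,18],[18,16],[19,19],[28,12],[47,0]]
[[4,20],[9,18],[18,16],[19,19],[28,12],[47,0]]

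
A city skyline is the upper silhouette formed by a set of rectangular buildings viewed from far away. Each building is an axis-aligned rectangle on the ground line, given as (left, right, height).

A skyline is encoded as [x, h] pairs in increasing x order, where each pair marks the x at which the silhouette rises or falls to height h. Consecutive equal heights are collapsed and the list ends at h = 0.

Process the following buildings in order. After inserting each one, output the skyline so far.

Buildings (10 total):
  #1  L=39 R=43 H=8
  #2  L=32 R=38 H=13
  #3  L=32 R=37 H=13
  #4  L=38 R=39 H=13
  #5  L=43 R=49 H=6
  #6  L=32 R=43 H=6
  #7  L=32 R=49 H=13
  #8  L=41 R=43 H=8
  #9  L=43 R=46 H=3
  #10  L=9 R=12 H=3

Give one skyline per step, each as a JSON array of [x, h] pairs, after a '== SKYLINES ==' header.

== SKYLINES ==
[[39,8],[43,0]]
[[32,13],[38,0],[39,8],[43,0]]
[[32,13],[38,0],[39,8],[43,0]]
[[32,13],[39,8],[43,0]]
[[32,13],[39,8],[43,6],[49,0]]
[[32,13],[39,8],[43,6],[49,0]]
[[32,13],[49,0]]
[[32,13],[49,0]]
[[32,13],[49,0]]
[[9,3],[12,0],[32,13],[49,0]]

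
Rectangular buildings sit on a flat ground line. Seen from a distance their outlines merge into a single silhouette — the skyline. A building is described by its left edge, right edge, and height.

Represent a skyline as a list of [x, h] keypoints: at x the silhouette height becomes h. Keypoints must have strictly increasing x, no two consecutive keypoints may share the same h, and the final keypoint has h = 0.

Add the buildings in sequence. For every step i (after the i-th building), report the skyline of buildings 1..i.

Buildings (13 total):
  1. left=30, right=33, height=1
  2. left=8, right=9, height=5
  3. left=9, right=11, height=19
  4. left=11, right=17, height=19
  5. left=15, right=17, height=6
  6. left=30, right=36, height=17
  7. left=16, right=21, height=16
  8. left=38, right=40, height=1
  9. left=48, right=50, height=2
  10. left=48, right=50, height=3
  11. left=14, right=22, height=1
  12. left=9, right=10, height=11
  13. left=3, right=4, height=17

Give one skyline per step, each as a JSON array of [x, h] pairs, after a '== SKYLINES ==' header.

== SKYLINES ==
[[30,1],[33,0]]
[[8,5],[9,0],[30,1],[33,0]]
[[8,5],[9,19],[11,0],[30,1],[33,0]]
[[8,5],[9,19],[17,0],[30,1],[33,0]]
[[8,5],[9,19],[17,0],[30,1],[33,0]]
[[8,5],[9,19],[17,0],[30,17],[36,0]]
[[8,5],[9,19],[17,16],[21,0],[30,17],[36,0]]
[[8,5],[9,19],[17,16],[21,0],[30,17],[36,0],[38,1],[40,0]]
[[8,5],[9,19],[17,16],[21,0],[30,17],[36,0],[38,1],[40,0],[48,2],[50,0]]
[[8,5],[9,19],[17,16],[21,0],[30,17],[36,0],[38,1],[40,0],[48,3],[50,0]]
[[8,5],[9,19],[17,16],[21,1],[22,0],[30,17],[36,0],[38,1],[40,0],[48,3],[50,0]]
[[8,5],[9,19],[17,16],[21,1],[22,0],[30,17],[36,0],[38,1],[40,0],[48,3],[50,0]]
[[3,17],[4,0],[8,5],[9,19],[17,16],[21,1],[22,0],[30,17],[36,0],[38,1],[40,0],[48,3],[50,0]]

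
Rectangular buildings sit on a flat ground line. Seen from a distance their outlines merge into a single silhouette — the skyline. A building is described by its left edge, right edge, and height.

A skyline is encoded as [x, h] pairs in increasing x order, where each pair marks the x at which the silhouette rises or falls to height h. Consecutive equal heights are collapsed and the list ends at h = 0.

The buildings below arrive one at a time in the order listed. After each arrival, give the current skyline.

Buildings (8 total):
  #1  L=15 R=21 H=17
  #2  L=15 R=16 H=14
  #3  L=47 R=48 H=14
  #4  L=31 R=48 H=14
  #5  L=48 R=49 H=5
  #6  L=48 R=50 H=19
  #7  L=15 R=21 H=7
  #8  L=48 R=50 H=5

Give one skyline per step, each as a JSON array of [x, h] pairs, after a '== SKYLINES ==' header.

== SKYLINES ==
[[15,17],[21,0]]
[[15,17],[21,0]]
[[15,17],[21,0],[47,14],[48,0]]
[[15,17],[21,0],[31,14],[48,0]]
[[15,17],[21,0],[31,14],[48,5],[49,0]]
[[15,17],[21,0],[31,14],[48,19],[50,0]]
[[15,17],[21,0],[31,14],[48,19],[50,0]]
[[15,17],[21,0],[31,14],[48,19],[50,0]]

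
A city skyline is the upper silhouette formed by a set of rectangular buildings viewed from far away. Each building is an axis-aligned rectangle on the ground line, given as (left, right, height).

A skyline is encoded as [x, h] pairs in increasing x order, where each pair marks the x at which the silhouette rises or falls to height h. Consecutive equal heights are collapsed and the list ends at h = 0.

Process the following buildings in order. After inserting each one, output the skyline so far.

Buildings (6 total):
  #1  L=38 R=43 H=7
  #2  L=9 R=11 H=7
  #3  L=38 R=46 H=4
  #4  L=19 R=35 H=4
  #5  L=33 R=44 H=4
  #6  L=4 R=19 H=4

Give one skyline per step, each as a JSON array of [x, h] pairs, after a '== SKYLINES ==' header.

== SKYLINES ==
[[38,7],[43,0]]
[[9,7],[11,0],[38,7],[43,0]]
[[9,7],[11,0],[38,7],[43,4],[46,0]]
[[9,7],[11,0],[19,4],[35,0],[38,7],[43,4],[46,0]]
[[9,7],[11,0],[19,4],[38,7],[43,4],[46,0]]
[[4,4],[9,7],[11,4],[38,7],[43,4],[46,0]]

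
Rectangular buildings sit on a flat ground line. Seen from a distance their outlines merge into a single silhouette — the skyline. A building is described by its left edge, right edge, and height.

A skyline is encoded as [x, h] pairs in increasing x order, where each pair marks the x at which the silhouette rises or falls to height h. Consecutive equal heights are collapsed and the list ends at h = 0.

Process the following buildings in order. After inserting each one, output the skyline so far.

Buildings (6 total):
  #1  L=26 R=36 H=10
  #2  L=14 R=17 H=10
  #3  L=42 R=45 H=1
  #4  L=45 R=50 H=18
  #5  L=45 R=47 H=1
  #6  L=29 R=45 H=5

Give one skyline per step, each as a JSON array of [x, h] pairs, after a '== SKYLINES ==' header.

== SKYLINES ==
[[26,10],[36,0]]
[[14,10],[17,0],[26,10],[36,0]]
[[14,10],[17,0],[26,10],[36,0],[42,1],[45,0]]
[[14,10],[17,0],[26,10],[36,0],[42,1],[45,18],[50,0]]
[[14,10],[17,0],[26,10],[36,0],[42,1],[45,18],[50,0]]
[[14,10],[17,0],[26,10],[36,5],[45,18],[50,0]]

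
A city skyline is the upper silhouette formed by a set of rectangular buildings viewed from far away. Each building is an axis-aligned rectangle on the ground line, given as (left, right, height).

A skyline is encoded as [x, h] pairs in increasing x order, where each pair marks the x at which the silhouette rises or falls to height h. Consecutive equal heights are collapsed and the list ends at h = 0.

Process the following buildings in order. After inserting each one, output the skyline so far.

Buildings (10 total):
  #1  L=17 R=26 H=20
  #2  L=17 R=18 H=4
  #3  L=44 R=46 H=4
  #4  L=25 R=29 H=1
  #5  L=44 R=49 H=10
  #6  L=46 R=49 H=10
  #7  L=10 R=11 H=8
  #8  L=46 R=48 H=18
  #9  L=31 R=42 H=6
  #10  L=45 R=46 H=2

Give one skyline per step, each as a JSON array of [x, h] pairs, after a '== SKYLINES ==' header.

== SKYLINES ==
[[17,20],[26,0]]
[[17,20],[26,0]]
[[17,20],[26,0],[44,4],[46,0]]
[[17,20],[26,1],[29,0],[44,4],[46,0]]
[[17,20],[26,1],[29,0],[44,10],[49,0]]
[[17,20],[26,1],[29,0],[44,10],[49,0]]
[[10,8],[11,0],[17,20],[26,1],[29,0],[44,10],[49,0]]
[[10,8],[11,0],[17,20],[26,1],[29,0],[44,10],[46,18],[48,10],[49,0]]
[[10,8],[11,0],[17,20],[26,1],[29,0],[31,6],[42,0],[44,10],[46,18],[48,10],[49,0]]
[[10,8],[11,0],[17,20],[26,1],[29,0],[31,6],[42,0],[44,10],[46,18],[48,10],[49,0]]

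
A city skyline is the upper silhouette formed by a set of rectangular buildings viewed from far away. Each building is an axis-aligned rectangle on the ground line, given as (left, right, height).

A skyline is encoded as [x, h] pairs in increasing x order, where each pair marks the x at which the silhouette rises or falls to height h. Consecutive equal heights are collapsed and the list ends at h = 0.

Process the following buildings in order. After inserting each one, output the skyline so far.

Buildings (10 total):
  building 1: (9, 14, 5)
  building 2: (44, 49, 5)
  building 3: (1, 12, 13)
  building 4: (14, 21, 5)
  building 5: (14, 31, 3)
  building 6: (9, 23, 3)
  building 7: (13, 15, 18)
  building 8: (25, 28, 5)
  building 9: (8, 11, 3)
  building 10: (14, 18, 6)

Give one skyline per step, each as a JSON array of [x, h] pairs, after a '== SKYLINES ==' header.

== SKYLINES ==
[[9,5],[14,0]]
[[9,5],[14,0],[44,5],[49,0]]
[[1,13],[12,5],[14,0],[44,5],[49,0]]
[[1,13],[12,5],[21,0],[44,5],[49,0]]
[[1,13],[12,5],[21,3],[31,0],[44,5],[49,0]]
[[1,13],[12,5],[21,3],[31,0],[44,5],[49,0]]
[[1,13],[12,5],[13,18],[15,5],[21,3],[31,0],[44,5],[49,0]]
[[1,13],[12,5],[13,18],[15,5],[21,3],[25,5],[28,3],[31,0],[44,5],[49,0]]
[[1,13],[12,5],[13,18],[15,5],[21,3],[25,5],[28,3],[31,0],[44,5],[49,0]]
[[1,13],[12,5],[13,18],[15,6],[18,5],[21,3],[25,5],[28,3],[31,0],[44,5],[49,0]]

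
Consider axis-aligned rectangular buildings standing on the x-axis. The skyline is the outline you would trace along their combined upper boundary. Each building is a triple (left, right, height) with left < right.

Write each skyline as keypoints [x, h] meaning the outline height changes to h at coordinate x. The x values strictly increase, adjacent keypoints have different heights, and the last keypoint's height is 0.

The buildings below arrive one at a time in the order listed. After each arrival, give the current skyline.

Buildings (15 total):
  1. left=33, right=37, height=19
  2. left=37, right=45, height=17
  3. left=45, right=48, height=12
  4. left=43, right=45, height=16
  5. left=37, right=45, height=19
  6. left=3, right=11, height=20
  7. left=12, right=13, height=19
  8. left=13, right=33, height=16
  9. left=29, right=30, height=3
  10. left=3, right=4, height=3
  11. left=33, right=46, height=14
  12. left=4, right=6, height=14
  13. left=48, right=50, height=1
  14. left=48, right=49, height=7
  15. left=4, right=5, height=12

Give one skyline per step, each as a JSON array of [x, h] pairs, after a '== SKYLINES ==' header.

== SKYLINES ==
[[33,19],[37,0]]
[[33,19],[37,17],[45,0]]
[[33,19],[37,17],[45,12],[48,0]]
[[33,19],[37,17],[45,12],[48,0]]
[[33,19],[45,12],[48,0]]
[[3,20],[11,0],[33,19],[45,12],[48,0]]
[[3,20],[11,0],[12,19],[13,0],[33,19],[45,12],[48,0]]
[[3,20],[11,0],[12,19],[13,16],[33,19],[45,12],[48,0]]
[[3,20],[11,0],[12,19],[13,16],[33,19],[45,12],[48,0]]
[[3,20],[11,0],[12,19],[13,16],[33,19],[45,12],[48,0]]
[[3,20],[11,0],[12,19],[13,16],[33,19],[45,14],[46,12],[48,0]]
[[3,20],[11,0],[12,19],[13,16],[33,19],[45,14],[46,12],[48,0]]
[[3,20],[11,0],[12,19],[13,16],[33,19],[45,14],[46,12],[48,1],[50,0]]
[[3,20],[11,0],[12,19],[13,16],[33,19],[45,14],[46,12],[48,7],[49,1],[50,0]]
[[3,20],[11,0],[12,19],[13,16],[33,19],[45,14],[46,12],[48,7],[49,1],[50,0]]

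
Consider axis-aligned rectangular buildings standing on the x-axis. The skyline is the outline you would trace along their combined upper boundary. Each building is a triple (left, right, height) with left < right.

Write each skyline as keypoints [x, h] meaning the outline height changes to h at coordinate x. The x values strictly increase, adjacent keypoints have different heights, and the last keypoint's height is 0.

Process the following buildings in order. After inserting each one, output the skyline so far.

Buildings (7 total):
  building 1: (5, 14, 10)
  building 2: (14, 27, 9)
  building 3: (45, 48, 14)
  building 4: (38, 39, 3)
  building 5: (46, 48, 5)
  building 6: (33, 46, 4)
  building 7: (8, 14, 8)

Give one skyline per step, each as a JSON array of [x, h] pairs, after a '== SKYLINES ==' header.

== SKYLINES ==
[[5,10],[14,0]]
[[5,10],[14,9],[27,0]]
[[5,10],[14,9],[27,0],[45,14],[48,0]]
[[5,10],[14,9],[27,0],[38,3],[39,0],[45,14],[48,0]]
[[5,10],[14,9],[27,0],[38,3],[39,0],[45,14],[48,0]]
[[5,10],[14,9],[27,0],[33,4],[45,14],[48,0]]
[[5,10],[14,9],[27,0],[33,4],[45,14],[48,0]]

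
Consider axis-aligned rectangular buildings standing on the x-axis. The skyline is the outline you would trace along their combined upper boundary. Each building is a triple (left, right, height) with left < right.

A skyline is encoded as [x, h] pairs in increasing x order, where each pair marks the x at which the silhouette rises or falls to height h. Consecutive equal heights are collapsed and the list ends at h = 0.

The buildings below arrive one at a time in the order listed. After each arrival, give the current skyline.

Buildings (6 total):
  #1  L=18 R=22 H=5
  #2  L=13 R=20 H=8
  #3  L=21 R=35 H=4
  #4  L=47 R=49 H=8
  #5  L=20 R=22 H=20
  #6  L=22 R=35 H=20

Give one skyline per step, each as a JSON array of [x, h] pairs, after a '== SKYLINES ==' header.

== SKYLINES ==
[[18,5],[22,0]]
[[13,8],[20,5],[22,0]]
[[13,8],[20,5],[22,4],[35,0]]
[[13,8],[20,5],[22,4],[35,0],[47,8],[49,0]]
[[13,8],[20,20],[22,4],[35,0],[47,8],[49,0]]
[[13,8],[20,20],[35,0],[47,8],[49,0]]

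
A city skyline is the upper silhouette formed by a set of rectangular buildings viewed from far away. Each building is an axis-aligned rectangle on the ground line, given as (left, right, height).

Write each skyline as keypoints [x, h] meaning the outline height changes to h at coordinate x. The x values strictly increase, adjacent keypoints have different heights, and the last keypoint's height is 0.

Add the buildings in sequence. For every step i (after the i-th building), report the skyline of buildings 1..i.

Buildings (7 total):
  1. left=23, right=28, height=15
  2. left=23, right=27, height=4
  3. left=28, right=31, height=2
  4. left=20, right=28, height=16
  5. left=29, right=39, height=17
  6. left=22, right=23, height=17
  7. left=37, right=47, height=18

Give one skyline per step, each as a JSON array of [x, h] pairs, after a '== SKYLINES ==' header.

== SKYLINES ==
[[23,15],[28,0]]
[[23,15],[28,0]]
[[23,15],[28,2],[31,0]]
[[20,16],[28,2],[31,0]]
[[20,16],[28,2],[29,17],[39,0]]
[[20,16],[22,17],[23,16],[28,2],[29,17],[39,0]]
[[20,16],[22,17],[23,16],[28,2],[29,17],[37,18],[47,0]]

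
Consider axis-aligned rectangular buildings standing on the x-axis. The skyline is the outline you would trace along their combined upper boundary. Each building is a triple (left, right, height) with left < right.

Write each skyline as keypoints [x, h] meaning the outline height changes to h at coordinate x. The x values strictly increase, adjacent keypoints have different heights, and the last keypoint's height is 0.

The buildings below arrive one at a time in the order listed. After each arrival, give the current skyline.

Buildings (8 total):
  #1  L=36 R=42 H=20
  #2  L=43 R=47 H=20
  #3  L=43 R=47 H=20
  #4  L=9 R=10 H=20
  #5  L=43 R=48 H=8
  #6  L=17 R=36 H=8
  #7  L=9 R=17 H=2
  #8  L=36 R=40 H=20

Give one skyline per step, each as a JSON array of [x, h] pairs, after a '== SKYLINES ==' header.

== SKYLINES ==
[[36,20],[42,0]]
[[36,20],[42,0],[43,20],[47,0]]
[[36,20],[42,0],[43,20],[47,0]]
[[9,20],[10,0],[36,20],[42,0],[43,20],[47,0]]
[[9,20],[10,0],[36,20],[42,0],[43,20],[47,8],[48,0]]
[[9,20],[10,0],[17,8],[36,20],[42,0],[43,20],[47,8],[48,0]]
[[9,20],[10,2],[17,8],[36,20],[42,0],[43,20],[47,8],[48,0]]
[[9,20],[10,2],[17,8],[36,20],[42,0],[43,20],[47,8],[48,0]]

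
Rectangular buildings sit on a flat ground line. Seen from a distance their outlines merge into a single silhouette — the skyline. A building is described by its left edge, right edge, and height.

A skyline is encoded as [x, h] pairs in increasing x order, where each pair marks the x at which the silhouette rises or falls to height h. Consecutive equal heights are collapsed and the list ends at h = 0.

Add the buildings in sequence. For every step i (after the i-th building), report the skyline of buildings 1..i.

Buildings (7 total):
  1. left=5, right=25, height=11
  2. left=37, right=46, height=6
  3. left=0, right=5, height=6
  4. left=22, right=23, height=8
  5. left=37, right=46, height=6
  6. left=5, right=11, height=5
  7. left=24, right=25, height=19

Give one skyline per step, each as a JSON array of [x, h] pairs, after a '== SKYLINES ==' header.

== SKYLINES ==
[[5,11],[25,0]]
[[5,11],[25,0],[37,6],[46,0]]
[[0,6],[5,11],[25,0],[37,6],[46,0]]
[[0,6],[5,11],[25,0],[37,6],[46,0]]
[[0,6],[5,11],[25,0],[37,6],[46,0]]
[[0,6],[5,11],[25,0],[37,6],[46,0]]
[[0,6],[5,11],[24,19],[25,0],[37,6],[46,0]]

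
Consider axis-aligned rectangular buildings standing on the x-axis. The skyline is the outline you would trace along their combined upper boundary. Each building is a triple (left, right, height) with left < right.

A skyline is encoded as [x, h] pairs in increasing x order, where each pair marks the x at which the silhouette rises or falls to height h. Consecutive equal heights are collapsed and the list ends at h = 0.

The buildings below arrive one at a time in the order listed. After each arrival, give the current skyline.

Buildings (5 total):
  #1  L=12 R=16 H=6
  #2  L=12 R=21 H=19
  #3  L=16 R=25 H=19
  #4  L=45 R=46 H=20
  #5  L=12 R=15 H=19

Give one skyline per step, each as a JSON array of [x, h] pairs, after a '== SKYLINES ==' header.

== SKYLINES ==
[[12,6],[16,0]]
[[12,19],[21,0]]
[[12,19],[25,0]]
[[12,19],[25,0],[45,20],[46,0]]
[[12,19],[25,0],[45,20],[46,0]]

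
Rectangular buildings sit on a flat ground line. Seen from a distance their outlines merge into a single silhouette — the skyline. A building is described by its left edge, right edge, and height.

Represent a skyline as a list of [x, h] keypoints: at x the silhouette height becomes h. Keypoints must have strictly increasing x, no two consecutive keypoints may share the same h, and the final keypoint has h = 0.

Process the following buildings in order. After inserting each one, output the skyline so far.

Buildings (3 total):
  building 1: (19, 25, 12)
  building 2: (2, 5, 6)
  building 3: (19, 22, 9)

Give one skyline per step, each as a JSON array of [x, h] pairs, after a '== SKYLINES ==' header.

== SKYLINES ==
[[19,12],[25,0]]
[[2,6],[5,0],[19,12],[25,0]]
[[2,6],[5,0],[19,12],[25,0]]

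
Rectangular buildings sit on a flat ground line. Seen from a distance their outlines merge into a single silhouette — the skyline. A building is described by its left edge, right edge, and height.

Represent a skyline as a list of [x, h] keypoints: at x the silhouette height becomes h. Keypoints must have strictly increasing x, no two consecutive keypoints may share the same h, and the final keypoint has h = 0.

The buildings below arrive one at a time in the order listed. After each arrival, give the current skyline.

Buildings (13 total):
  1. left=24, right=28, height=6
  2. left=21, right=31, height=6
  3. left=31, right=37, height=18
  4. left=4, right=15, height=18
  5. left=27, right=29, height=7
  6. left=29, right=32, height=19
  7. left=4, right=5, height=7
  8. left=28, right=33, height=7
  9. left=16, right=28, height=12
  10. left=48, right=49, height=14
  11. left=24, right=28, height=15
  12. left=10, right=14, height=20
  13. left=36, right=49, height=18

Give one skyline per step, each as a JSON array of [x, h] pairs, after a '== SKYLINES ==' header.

== SKYLINES ==
[[24,6],[28,0]]
[[21,6],[31,0]]
[[21,6],[31,18],[37,0]]
[[4,18],[15,0],[21,6],[31,18],[37,0]]
[[4,18],[15,0],[21,6],[27,7],[29,6],[31,18],[37,0]]
[[4,18],[15,0],[21,6],[27,7],[29,19],[32,18],[37,0]]
[[4,18],[15,0],[21,6],[27,7],[29,19],[32,18],[37,0]]
[[4,18],[15,0],[21,6],[27,7],[29,19],[32,18],[37,0]]
[[4,18],[15,0],[16,12],[28,7],[29,19],[32,18],[37,0]]
[[4,18],[15,0],[16,12],[28,7],[29,19],[32,18],[37,0],[48,14],[49,0]]
[[4,18],[15,0],[16,12],[24,15],[28,7],[29,19],[32,18],[37,0],[48,14],[49,0]]
[[4,18],[10,20],[14,18],[15,0],[16,12],[24,15],[28,7],[29,19],[32,18],[37,0],[48,14],[49,0]]
[[4,18],[10,20],[14,18],[15,0],[16,12],[24,15],[28,7],[29,19],[32,18],[49,0]]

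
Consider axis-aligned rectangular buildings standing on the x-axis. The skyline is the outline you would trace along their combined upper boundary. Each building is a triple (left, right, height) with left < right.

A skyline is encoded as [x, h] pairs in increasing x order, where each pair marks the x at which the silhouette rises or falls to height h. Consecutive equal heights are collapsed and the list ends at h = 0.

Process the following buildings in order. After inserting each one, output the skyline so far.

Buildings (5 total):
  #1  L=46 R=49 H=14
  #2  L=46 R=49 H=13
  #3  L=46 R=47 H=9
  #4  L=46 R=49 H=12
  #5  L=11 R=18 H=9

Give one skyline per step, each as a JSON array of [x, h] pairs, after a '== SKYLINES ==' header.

== SKYLINES ==
[[46,14],[49,0]]
[[46,14],[49,0]]
[[46,14],[49,0]]
[[46,14],[49,0]]
[[11,9],[18,0],[46,14],[49,0]]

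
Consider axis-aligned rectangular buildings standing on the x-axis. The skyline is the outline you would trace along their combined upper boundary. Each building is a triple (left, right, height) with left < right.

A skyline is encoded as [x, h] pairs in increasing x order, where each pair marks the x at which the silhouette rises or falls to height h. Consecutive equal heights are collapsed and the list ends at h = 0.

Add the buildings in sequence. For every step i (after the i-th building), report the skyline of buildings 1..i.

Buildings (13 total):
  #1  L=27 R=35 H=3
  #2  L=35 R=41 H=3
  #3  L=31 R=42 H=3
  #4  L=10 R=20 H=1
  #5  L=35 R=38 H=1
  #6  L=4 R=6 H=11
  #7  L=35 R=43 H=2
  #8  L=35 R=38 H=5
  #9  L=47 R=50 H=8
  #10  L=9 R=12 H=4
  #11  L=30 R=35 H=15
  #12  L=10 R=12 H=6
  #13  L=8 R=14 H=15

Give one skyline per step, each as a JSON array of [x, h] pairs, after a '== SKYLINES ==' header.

== SKYLINES ==
[[27,3],[35,0]]
[[27,3],[41,0]]
[[27,3],[42,0]]
[[10,1],[20,0],[27,3],[42,0]]
[[10,1],[20,0],[27,3],[42,0]]
[[4,11],[6,0],[10,1],[20,0],[27,3],[42,0]]
[[4,11],[6,0],[10,1],[20,0],[27,3],[42,2],[43,0]]
[[4,11],[6,0],[10,1],[20,0],[27,3],[35,5],[38,3],[42,2],[43,0]]
[[4,11],[6,0],[10,1],[20,0],[27,3],[35,5],[38,3],[42,2],[43,0],[47,8],[50,0]]
[[4,11],[6,0],[9,4],[12,1],[20,0],[27,3],[35,5],[38,3],[42,2],[43,0],[47,8],[50,0]]
[[4,11],[6,0],[9,4],[12,1],[20,0],[27,3],[30,15],[35,5],[38,3],[42,2],[43,0],[47,8],[50,0]]
[[4,11],[6,0],[9,4],[10,6],[12,1],[20,0],[27,3],[30,15],[35,5],[38,3],[42,2],[43,0],[47,8],[50,0]]
[[4,11],[6,0],[8,15],[14,1],[20,0],[27,3],[30,15],[35,5],[38,3],[42,2],[43,0],[47,8],[50,0]]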